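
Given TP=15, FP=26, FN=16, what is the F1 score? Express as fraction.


F1 = 2 * P * R / (P + R)
P = TP/(TP+FP) = 15/41 = 15/41
R = TP/(TP+FN) = 15/31 = 15/31
2 * P * R = 2 * 15/41 * 15/31 = 450/1271
P + R = 15/41 + 15/31 = 1080/1271
F1 = 450/1271 / 1080/1271 = 5/12

5/12


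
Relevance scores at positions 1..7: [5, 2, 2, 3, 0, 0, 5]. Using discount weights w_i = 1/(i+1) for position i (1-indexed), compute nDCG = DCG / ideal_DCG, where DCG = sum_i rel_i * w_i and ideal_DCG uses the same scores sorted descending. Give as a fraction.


Position discount weights w_i = 1/(i+1) for i=1..7:
Weights = [1/2, 1/3, 1/4, 1/5, 1/6, 1/7, 1/8]
Actual relevance: [5, 2, 2, 3, 0, 0, 5]
DCG = 5/2 + 2/3 + 2/4 + 3/5 + 0/6 + 0/7 + 5/8 = 587/120
Ideal relevance (sorted desc): [5, 5, 3, 2, 2, 0, 0]
Ideal DCG = 5/2 + 5/3 + 3/4 + 2/5 + 2/6 + 0/7 + 0/8 = 113/20
nDCG = DCG / ideal_DCG = 587/120 / 113/20 = 587/678

587/678


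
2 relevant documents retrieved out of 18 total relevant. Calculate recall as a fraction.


Recall = retrieved_relevant / total_relevant
= 2 / 18
= 2 / (2 + 16)
= 1/9

1/9


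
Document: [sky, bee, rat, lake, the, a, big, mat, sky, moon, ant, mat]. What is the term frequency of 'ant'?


Document has 12 words
Scanning for 'ant':
Found at positions: [10]
Count = 1

1


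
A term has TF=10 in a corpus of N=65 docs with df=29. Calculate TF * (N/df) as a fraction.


TF * (N/df)
= 10 * (65/29)
= 10 * 65/29
= 650/29

650/29


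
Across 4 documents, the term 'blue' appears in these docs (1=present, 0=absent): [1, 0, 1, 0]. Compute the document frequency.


Checking each document for 'blue':
Doc 1: present
Doc 2: absent
Doc 3: present
Doc 4: absent
df = sum of presences = 1 + 0 + 1 + 0 = 2

2


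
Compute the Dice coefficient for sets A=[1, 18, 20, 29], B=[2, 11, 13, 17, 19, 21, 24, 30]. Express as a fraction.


A intersect B = []
|A intersect B| = 0
|A| = 4, |B| = 8
Dice = 2*0 / (4+8)
= 0 / 12 = 0

0


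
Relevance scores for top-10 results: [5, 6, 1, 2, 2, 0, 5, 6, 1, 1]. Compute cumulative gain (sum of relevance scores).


Cumulative Gain = sum of relevance scores
Position 1: rel=5, running sum=5
Position 2: rel=6, running sum=11
Position 3: rel=1, running sum=12
Position 4: rel=2, running sum=14
Position 5: rel=2, running sum=16
Position 6: rel=0, running sum=16
Position 7: rel=5, running sum=21
Position 8: rel=6, running sum=27
Position 9: rel=1, running sum=28
Position 10: rel=1, running sum=29
CG = 29

29


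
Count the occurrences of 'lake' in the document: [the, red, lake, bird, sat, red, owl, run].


Document has 8 words
Scanning for 'lake':
Found at positions: [2]
Count = 1

1


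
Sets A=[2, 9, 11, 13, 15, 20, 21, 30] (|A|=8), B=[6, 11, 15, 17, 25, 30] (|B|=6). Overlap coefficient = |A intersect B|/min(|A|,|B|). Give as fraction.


A intersect B = [11, 15, 30]
|A intersect B| = 3
min(|A|, |B|) = min(8, 6) = 6
Overlap = 3 / 6 = 1/2

1/2


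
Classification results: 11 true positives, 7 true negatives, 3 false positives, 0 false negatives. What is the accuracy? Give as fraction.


Accuracy = (TP + TN) / (TP + TN + FP + FN)
TP + TN = 11 + 7 = 18
Total = 11 + 7 + 3 + 0 = 21
Accuracy = 18 / 21 = 6/7

6/7


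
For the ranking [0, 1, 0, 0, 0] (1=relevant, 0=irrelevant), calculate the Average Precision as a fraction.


Computing P@k for each relevant position:
Position 1: not relevant
Position 2: relevant, P@2 = 1/2 = 1/2
Position 3: not relevant
Position 4: not relevant
Position 5: not relevant
Sum of P@k = 1/2 = 1/2
AP = 1/2 / 1 = 1/2

1/2


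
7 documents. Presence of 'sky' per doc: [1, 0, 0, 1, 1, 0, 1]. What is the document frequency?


Checking each document for 'sky':
Doc 1: present
Doc 2: absent
Doc 3: absent
Doc 4: present
Doc 5: present
Doc 6: absent
Doc 7: present
df = sum of presences = 1 + 0 + 0 + 1 + 1 + 0 + 1 = 4

4


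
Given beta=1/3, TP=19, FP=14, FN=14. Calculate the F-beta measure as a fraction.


P = TP/(TP+FP) = 19/33 = 19/33
R = TP/(TP+FN) = 19/33 = 19/33
beta^2 = 1/3^2 = 1/9
(1 + beta^2) = 10/9
Numerator = (1+beta^2)*P*R = 3610/9801
Denominator = beta^2*P + R = 19/297 + 19/33 = 190/297
F_beta = 19/33

19/33


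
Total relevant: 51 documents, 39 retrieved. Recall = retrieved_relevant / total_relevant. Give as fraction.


Recall = retrieved_relevant / total_relevant
= 39 / 51
= 39 / (39 + 12)
= 13/17

13/17


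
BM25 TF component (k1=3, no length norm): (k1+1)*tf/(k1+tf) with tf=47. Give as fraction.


BM25 TF component = (k1+1)*tf / (k1+tf)
k1 = 3, tf = 47
Numerator = (3+1)*47 = 188
Denominator = 3 + 47 = 50
= 188/50 = 94/25

94/25


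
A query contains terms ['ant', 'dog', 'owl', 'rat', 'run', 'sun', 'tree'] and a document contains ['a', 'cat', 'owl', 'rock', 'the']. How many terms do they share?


Query terms: ['ant', 'dog', 'owl', 'rat', 'run', 'sun', 'tree']
Document terms: ['a', 'cat', 'owl', 'rock', 'the']
Common terms: ['owl']
Overlap count = 1

1


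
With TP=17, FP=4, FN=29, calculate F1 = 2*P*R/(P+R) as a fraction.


F1 = 2 * P * R / (P + R)
P = TP/(TP+FP) = 17/21 = 17/21
R = TP/(TP+FN) = 17/46 = 17/46
2 * P * R = 2 * 17/21 * 17/46 = 289/483
P + R = 17/21 + 17/46 = 1139/966
F1 = 289/483 / 1139/966 = 34/67

34/67


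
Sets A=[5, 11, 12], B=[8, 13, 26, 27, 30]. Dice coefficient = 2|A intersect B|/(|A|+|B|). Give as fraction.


A intersect B = []
|A intersect B| = 0
|A| = 3, |B| = 5
Dice = 2*0 / (3+5)
= 0 / 8 = 0

0


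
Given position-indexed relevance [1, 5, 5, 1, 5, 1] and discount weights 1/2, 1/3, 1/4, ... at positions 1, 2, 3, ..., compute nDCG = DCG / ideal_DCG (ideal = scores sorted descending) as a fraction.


Position discount weights w_i = 1/(i+1) for i=1..6:
Weights = [1/2, 1/3, 1/4, 1/5, 1/6, 1/7]
Actual relevance: [1, 5, 5, 1, 5, 1]
DCG = 1/2 + 5/3 + 5/4 + 1/5 + 5/6 + 1/7 = 643/140
Ideal relevance (sorted desc): [5, 5, 5, 1, 1, 1]
Ideal DCG = 5/2 + 5/3 + 5/4 + 1/5 + 1/6 + 1/7 = 2489/420
nDCG = DCG / ideal_DCG = 643/140 / 2489/420 = 1929/2489

1929/2489


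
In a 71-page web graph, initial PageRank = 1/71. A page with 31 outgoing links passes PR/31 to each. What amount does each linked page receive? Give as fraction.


Initial PR = 1/71 = 1/71
Outlinks = 31
Contribution per link = PR / outlinks
= 1/71 / 31
= 1/2201

1/2201


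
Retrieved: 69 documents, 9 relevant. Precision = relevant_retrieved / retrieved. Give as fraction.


Precision = relevant_retrieved / total_retrieved
= 9 / 69
= 9 / (9 + 60)
= 3/23

3/23


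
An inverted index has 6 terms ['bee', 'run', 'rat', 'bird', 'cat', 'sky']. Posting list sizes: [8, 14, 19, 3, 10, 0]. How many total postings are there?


Summing posting list sizes:
'bee': 8 postings
'run': 14 postings
'rat': 19 postings
'bird': 3 postings
'cat': 10 postings
'sky': 0 postings
Total = 8 + 14 + 19 + 3 + 10 + 0 = 54

54


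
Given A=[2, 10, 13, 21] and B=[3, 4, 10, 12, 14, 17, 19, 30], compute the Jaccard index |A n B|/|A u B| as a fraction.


A intersect B = [10]
|A intersect B| = 1
A union B = [2, 3, 4, 10, 12, 13, 14, 17, 19, 21, 30]
|A union B| = 11
Jaccard = 1/11 = 1/11

1/11


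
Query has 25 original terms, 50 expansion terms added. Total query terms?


Original terms: 25
Expansion terms: 50
Total = 25 + 50 = 75

75


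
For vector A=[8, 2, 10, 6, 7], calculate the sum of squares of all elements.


|A|^2 = sum of squared components
A[0]^2 = 8^2 = 64
A[1]^2 = 2^2 = 4
A[2]^2 = 10^2 = 100
A[3]^2 = 6^2 = 36
A[4]^2 = 7^2 = 49
Sum = 64 + 4 + 100 + 36 + 49 = 253

253


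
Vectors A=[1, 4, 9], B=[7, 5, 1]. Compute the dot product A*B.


Dot product = sum of element-wise products
A[0]*B[0] = 1*7 = 7
A[1]*B[1] = 4*5 = 20
A[2]*B[2] = 9*1 = 9
Sum = 7 + 20 + 9 = 36

36


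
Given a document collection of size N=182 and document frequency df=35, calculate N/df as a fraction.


IDF ratio = N / df
= 182 / 35
= 26/5

26/5


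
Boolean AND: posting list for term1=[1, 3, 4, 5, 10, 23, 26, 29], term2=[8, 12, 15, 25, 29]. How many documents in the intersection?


Boolean AND: find intersection of posting lists
term1 docs: [1, 3, 4, 5, 10, 23, 26, 29]
term2 docs: [8, 12, 15, 25, 29]
Intersection: [29]
|intersection| = 1

1


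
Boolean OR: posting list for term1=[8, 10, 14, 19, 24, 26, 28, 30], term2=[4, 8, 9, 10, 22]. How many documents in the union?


Boolean OR: find union of posting lists
term1 docs: [8, 10, 14, 19, 24, 26, 28, 30]
term2 docs: [4, 8, 9, 10, 22]
Union: [4, 8, 9, 10, 14, 19, 22, 24, 26, 28, 30]
|union| = 11

11


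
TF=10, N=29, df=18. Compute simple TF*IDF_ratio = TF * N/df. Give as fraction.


TF * (N/df)
= 10 * (29/18)
= 10 * 29/18
= 145/9

145/9


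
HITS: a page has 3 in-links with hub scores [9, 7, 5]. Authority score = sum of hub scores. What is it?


Authority = sum of hub scores of in-linkers
In-link 1: hub score = 9
In-link 2: hub score = 7
In-link 3: hub score = 5
Authority = 9 + 7 + 5 = 21

21


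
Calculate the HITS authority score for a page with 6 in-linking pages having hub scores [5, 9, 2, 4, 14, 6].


Authority = sum of hub scores of in-linkers
In-link 1: hub score = 5
In-link 2: hub score = 9
In-link 3: hub score = 2
In-link 4: hub score = 4
In-link 5: hub score = 14
In-link 6: hub score = 6
Authority = 5 + 9 + 2 + 4 + 14 + 6 = 40

40


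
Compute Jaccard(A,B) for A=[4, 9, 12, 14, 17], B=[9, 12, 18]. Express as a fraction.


A intersect B = [9, 12]
|A intersect B| = 2
A union B = [4, 9, 12, 14, 17, 18]
|A union B| = 6
Jaccard = 2/6 = 1/3

1/3


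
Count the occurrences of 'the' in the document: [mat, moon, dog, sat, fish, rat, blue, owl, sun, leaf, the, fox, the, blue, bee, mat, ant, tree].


Document has 18 words
Scanning for 'the':
Found at positions: [10, 12]
Count = 2

2


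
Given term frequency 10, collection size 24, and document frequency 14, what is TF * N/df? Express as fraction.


TF * (N/df)
= 10 * (24/14)
= 10 * 12/7
= 120/7

120/7


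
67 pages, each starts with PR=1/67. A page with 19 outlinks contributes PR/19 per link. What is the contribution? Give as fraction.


Initial PR = 1/67 = 1/67
Outlinks = 19
Contribution per link = PR / outlinks
= 1/67 / 19
= 1/1273

1/1273


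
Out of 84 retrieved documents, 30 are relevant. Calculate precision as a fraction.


Precision = relevant_retrieved / total_retrieved
= 30 / 84
= 30 / (30 + 54)
= 5/14

5/14


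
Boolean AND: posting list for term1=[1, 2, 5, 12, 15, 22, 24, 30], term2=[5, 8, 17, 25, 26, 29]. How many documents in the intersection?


Boolean AND: find intersection of posting lists
term1 docs: [1, 2, 5, 12, 15, 22, 24, 30]
term2 docs: [5, 8, 17, 25, 26, 29]
Intersection: [5]
|intersection| = 1

1


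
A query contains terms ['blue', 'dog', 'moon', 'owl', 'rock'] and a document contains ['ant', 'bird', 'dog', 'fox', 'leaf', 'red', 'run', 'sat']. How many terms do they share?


Query terms: ['blue', 'dog', 'moon', 'owl', 'rock']
Document terms: ['ant', 'bird', 'dog', 'fox', 'leaf', 'red', 'run', 'sat']
Common terms: ['dog']
Overlap count = 1

1


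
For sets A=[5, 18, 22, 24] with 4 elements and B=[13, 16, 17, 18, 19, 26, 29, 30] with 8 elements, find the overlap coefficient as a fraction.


A intersect B = [18]
|A intersect B| = 1
min(|A|, |B|) = min(4, 8) = 4
Overlap = 1 / 4 = 1/4

1/4


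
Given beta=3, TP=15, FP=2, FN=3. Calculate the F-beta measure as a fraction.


P = TP/(TP+FP) = 15/17 = 15/17
R = TP/(TP+FN) = 15/18 = 5/6
beta^2 = 3^2 = 9
(1 + beta^2) = 10
Numerator = (1+beta^2)*P*R = 125/17
Denominator = beta^2*P + R = 135/17 + 5/6 = 895/102
F_beta = 150/179

150/179


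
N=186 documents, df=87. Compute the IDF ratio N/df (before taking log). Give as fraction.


IDF ratio = N / df
= 186 / 87
= 62/29

62/29


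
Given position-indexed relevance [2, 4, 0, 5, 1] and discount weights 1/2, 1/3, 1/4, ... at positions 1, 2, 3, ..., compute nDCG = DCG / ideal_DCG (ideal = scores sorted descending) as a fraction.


Position discount weights w_i = 1/(i+1) for i=1..5:
Weights = [1/2, 1/3, 1/4, 1/5, 1/6]
Actual relevance: [2, 4, 0, 5, 1]
DCG = 2/2 + 4/3 + 0/4 + 5/5 + 1/6 = 7/2
Ideal relevance (sorted desc): [5, 4, 2, 1, 0]
Ideal DCG = 5/2 + 4/3 + 2/4 + 1/5 + 0/6 = 68/15
nDCG = DCG / ideal_DCG = 7/2 / 68/15 = 105/136

105/136


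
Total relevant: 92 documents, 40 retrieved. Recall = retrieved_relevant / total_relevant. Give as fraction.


Recall = retrieved_relevant / total_relevant
= 40 / 92
= 40 / (40 + 52)
= 10/23

10/23


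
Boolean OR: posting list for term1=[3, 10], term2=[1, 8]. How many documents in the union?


Boolean OR: find union of posting lists
term1 docs: [3, 10]
term2 docs: [1, 8]
Union: [1, 3, 8, 10]
|union| = 4

4


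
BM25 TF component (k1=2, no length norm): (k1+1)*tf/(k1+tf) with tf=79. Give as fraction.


BM25 TF component = (k1+1)*tf / (k1+tf)
k1 = 2, tf = 79
Numerator = (2+1)*79 = 237
Denominator = 2 + 79 = 81
= 237/81 = 79/27

79/27


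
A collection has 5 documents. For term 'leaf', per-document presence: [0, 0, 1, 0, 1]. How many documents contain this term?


Checking each document for 'leaf':
Doc 1: absent
Doc 2: absent
Doc 3: present
Doc 4: absent
Doc 5: present
df = sum of presences = 0 + 0 + 1 + 0 + 1 = 2

2


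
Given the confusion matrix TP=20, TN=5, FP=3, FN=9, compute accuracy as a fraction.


Accuracy = (TP + TN) / (TP + TN + FP + FN)
TP + TN = 20 + 5 = 25
Total = 20 + 5 + 3 + 9 = 37
Accuracy = 25 / 37 = 25/37

25/37


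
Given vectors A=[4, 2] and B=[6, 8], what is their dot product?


Dot product = sum of element-wise products
A[0]*B[0] = 4*6 = 24
A[1]*B[1] = 2*8 = 16
Sum = 24 + 16 = 40

40


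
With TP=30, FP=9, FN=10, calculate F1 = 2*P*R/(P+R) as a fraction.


F1 = 2 * P * R / (P + R)
P = TP/(TP+FP) = 30/39 = 10/13
R = TP/(TP+FN) = 30/40 = 3/4
2 * P * R = 2 * 10/13 * 3/4 = 15/13
P + R = 10/13 + 3/4 = 79/52
F1 = 15/13 / 79/52 = 60/79

60/79


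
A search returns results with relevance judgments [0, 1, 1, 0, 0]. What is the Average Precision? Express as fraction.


Computing P@k for each relevant position:
Position 1: not relevant
Position 2: relevant, P@2 = 1/2 = 1/2
Position 3: relevant, P@3 = 2/3 = 2/3
Position 4: not relevant
Position 5: not relevant
Sum of P@k = 1/2 + 2/3 = 7/6
AP = 7/6 / 2 = 7/12

7/12


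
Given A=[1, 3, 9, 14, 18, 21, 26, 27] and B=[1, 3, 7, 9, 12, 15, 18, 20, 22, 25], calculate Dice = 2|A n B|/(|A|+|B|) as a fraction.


A intersect B = [1, 3, 9, 18]
|A intersect B| = 4
|A| = 8, |B| = 10
Dice = 2*4 / (8+10)
= 8 / 18 = 4/9

4/9


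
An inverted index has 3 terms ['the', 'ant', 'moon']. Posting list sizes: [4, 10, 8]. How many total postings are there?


Summing posting list sizes:
'the': 4 postings
'ant': 10 postings
'moon': 8 postings
Total = 4 + 10 + 8 = 22

22


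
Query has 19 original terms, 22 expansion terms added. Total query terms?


Original terms: 19
Expansion terms: 22
Total = 19 + 22 = 41

41


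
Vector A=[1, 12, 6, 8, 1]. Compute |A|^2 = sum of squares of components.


|A|^2 = sum of squared components
A[0]^2 = 1^2 = 1
A[1]^2 = 12^2 = 144
A[2]^2 = 6^2 = 36
A[3]^2 = 8^2 = 64
A[4]^2 = 1^2 = 1
Sum = 1 + 144 + 36 + 64 + 1 = 246

246


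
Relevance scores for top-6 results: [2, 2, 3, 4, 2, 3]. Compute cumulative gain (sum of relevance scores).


Cumulative Gain = sum of relevance scores
Position 1: rel=2, running sum=2
Position 2: rel=2, running sum=4
Position 3: rel=3, running sum=7
Position 4: rel=4, running sum=11
Position 5: rel=2, running sum=13
Position 6: rel=3, running sum=16
CG = 16

16


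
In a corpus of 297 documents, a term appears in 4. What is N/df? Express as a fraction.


IDF ratio = N / df
= 297 / 4
= 297/4

297/4


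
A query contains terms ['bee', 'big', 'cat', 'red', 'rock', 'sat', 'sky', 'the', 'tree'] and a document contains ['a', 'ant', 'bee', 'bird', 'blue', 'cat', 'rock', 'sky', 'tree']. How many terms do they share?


Query terms: ['bee', 'big', 'cat', 'red', 'rock', 'sat', 'sky', 'the', 'tree']
Document terms: ['a', 'ant', 'bee', 'bird', 'blue', 'cat', 'rock', 'sky', 'tree']
Common terms: ['bee', 'cat', 'rock', 'sky', 'tree']
Overlap count = 5

5


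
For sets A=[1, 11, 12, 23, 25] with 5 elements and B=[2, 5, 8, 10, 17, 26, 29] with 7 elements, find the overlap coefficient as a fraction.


A intersect B = []
|A intersect B| = 0
min(|A|, |B|) = min(5, 7) = 5
Overlap = 0 / 5 = 0

0


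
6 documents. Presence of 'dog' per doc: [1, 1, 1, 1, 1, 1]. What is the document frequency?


Checking each document for 'dog':
Doc 1: present
Doc 2: present
Doc 3: present
Doc 4: present
Doc 5: present
Doc 6: present
df = sum of presences = 1 + 1 + 1 + 1 + 1 + 1 = 6

6


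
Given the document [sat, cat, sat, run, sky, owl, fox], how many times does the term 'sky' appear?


Document has 7 words
Scanning for 'sky':
Found at positions: [4]
Count = 1

1


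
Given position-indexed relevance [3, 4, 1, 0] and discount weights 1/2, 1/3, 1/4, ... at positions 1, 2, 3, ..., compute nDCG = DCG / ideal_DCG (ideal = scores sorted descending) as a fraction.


Position discount weights w_i = 1/(i+1) for i=1..4:
Weights = [1/2, 1/3, 1/4, 1/5]
Actual relevance: [3, 4, 1, 0]
DCG = 3/2 + 4/3 + 1/4 + 0/5 = 37/12
Ideal relevance (sorted desc): [4, 3, 1, 0]
Ideal DCG = 4/2 + 3/3 + 1/4 + 0/5 = 13/4
nDCG = DCG / ideal_DCG = 37/12 / 13/4 = 37/39

37/39


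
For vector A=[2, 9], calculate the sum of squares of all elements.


|A|^2 = sum of squared components
A[0]^2 = 2^2 = 4
A[1]^2 = 9^2 = 81
Sum = 4 + 81 = 85

85


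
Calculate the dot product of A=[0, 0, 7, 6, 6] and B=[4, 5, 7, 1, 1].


Dot product = sum of element-wise products
A[0]*B[0] = 0*4 = 0
A[1]*B[1] = 0*5 = 0
A[2]*B[2] = 7*7 = 49
A[3]*B[3] = 6*1 = 6
A[4]*B[4] = 6*1 = 6
Sum = 0 + 0 + 49 + 6 + 6 = 61

61


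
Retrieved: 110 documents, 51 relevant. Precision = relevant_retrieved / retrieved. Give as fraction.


Precision = relevant_retrieved / total_retrieved
= 51 / 110
= 51 / (51 + 59)
= 51/110

51/110


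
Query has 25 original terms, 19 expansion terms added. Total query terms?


Original terms: 25
Expansion terms: 19
Total = 25 + 19 = 44

44


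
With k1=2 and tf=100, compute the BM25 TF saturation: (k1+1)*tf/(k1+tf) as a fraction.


BM25 TF component = (k1+1)*tf / (k1+tf)
k1 = 2, tf = 100
Numerator = (2+1)*100 = 300
Denominator = 2 + 100 = 102
= 300/102 = 50/17

50/17


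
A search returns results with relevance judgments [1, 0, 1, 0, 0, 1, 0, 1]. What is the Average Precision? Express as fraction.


Computing P@k for each relevant position:
Position 1: relevant, P@1 = 1/1 = 1
Position 2: not relevant
Position 3: relevant, P@3 = 2/3 = 2/3
Position 4: not relevant
Position 5: not relevant
Position 6: relevant, P@6 = 3/6 = 1/2
Position 7: not relevant
Position 8: relevant, P@8 = 4/8 = 1/2
Sum of P@k = 1 + 2/3 + 1/2 + 1/2 = 8/3
AP = 8/3 / 4 = 2/3

2/3


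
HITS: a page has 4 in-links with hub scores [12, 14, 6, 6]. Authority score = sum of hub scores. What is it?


Authority = sum of hub scores of in-linkers
In-link 1: hub score = 12
In-link 2: hub score = 14
In-link 3: hub score = 6
In-link 4: hub score = 6
Authority = 12 + 14 + 6 + 6 = 38

38


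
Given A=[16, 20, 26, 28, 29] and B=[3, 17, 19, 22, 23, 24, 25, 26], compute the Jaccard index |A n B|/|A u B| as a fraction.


A intersect B = [26]
|A intersect B| = 1
A union B = [3, 16, 17, 19, 20, 22, 23, 24, 25, 26, 28, 29]
|A union B| = 12
Jaccard = 1/12 = 1/12

1/12


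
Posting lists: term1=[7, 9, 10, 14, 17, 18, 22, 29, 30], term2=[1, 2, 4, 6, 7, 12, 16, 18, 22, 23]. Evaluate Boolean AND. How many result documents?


Boolean AND: find intersection of posting lists
term1 docs: [7, 9, 10, 14, 17, 18, 22, 29, 30]
term2 docs: [1, 2, 4, 6, 7, 12, 16, 18, 22, 23]
Intersection: [7, 18, 22]
|intersection| = 3

3


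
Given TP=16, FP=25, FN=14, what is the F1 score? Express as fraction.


F1 = 2 * P * R / (P + R)
P = TP/(TP+FP) = 16/41 = 16/41
R = TP/(TP+FN) = 16/30 = 8/15
2 * P * R = 2 * 16/41 * 8/15 = 256/615
P + R = 16/41 + 8/15 = 568/615
F1 = 256/615 / 568/615 = 32/71

32/71


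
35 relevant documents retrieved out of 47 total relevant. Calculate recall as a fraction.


Recall = retrieved_relevant / total_relevant
= 35 / 47
= 35 / (35 + 12)
= 35/47

35/47


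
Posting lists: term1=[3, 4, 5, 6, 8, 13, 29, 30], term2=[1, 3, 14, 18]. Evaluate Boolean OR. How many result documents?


Boolean OR: find union of posting lists
term1 docs: [3, 4, 5, 6, 8, 13, 29, 30]
term2 docs: [1, 3, 14, 18]
Union: [1, 3, 4, 5, 6, 8, 13, 14, 18, 29, 30]
|union| = 11

11


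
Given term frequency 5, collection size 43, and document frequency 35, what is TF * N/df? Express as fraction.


TF * (N/df)
= 5 * (43/35)
= 5 * 43/35
= 43/7

43/7


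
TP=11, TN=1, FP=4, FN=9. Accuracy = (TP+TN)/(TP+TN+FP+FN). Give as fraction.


Accuracy = (TP + TN) / (TP + TN + FP + FN)
TP + TN = 11 + 1 = 12
Total = 11 + 1 + 4 + 9 = 25
Accuracy = 12 / 25 = 12/25

12/25


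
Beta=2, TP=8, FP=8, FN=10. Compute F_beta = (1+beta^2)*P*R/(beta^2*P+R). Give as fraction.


P = TP/(TP+FP) = 8/16 = 1/2
R = TP/(TP+FN) = 8/18 = 4/9
beta^2 = 2^2 = 4
(1 + beta^2) = 5
Numerator = (1+beta^2)*P*R = 10/9
Denominator = beta^2*P + R = 2 + 4/9 = 22/9
F_beta = 5/11

5/11


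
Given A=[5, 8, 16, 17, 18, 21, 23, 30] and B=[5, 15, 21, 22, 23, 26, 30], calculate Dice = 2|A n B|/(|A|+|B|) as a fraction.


A intersect B = [5, 21, 23, 30]
|A intersect B| = 4
|A| = 8, |B| = 7
Dice = 2*4 / (8+7)
= 8 / 15 = 8/15

8/15


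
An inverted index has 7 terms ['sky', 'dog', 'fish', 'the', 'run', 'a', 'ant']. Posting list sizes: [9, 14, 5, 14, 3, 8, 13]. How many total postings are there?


Summing posting list sizes:
'sky': 9 postings
'dog': 14 postings
'fish': 5 postings
'the': 14 postings
'run': 3 postings
'a': 8 postings
'ant': 13 postings
Total = 9 + 14 + 5 + 14 + 3 + 8 + 13 = 66

66


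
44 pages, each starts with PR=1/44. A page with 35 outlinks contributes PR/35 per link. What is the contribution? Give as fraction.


Initial PR = 1/44 = 1/44
Outlinks = 35
Contribution per link = PR / outlinks
= 1/44 / 35
= 1/1540

1/1540


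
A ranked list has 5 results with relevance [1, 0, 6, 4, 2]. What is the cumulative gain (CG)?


Cumulative Gain = sum of relevance scores
Position 1: rel=1, running sum=1
Position 2: rel=0, running sum=1
Position 3: rel=6, running sum=7
Position 4: rel=4, running sum=11
Position 5: rel=2, running sum=13
CG = 13

13


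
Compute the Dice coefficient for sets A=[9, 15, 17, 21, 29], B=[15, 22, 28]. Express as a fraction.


A intersect B = [15]
|A intersect B| = 1
|A| = 5, |B| = 3
Dice = 2*1 / (5+3)
= 2 / 8 = 1/4

1/4


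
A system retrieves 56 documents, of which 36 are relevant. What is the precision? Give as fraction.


Precision = relevant_retrieved / total_retrieved
= 36 / 56
= 36 / (36 + 20)
= 9/14

9/14


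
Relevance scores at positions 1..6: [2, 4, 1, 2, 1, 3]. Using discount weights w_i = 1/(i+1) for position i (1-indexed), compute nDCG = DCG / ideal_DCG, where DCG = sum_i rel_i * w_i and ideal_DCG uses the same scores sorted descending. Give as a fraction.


Position discount weights w_i = 1/(i+1) for i=1..6:
Weights = [1/2, 1/3, 1/4, 1/5, 1/6, 1/7]
Actual relevance: [2, 4, 1, 2, 1, 3]
DCG = 2/2 + 4/3 + 1/4 + 2/5 + 1/6 + 3/7 = 501/140
Ideal relevance (sorted desc): [4, 3, 2, 2, 1, 1]
Ideal DCG = 4/2 + 3/3 + 2/4 + 2/5 + 1/6 + 1/7 = 442/105
nDCG = DCG / ideal_DCG = 501/140 / 442/105 = 1503/1768

1503/1768


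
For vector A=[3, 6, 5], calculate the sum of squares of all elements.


|A|^2 = sum of squared components
A[0]^2 = 3^2 = 9
A[1]^2 = 6^2 = 36
A[2]^2 = 5^2 = 25
Sum = 9 + 36 + 25 = 70

70


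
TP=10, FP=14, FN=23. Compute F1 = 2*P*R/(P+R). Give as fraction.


F1 = 2 * P * R / (P + R)
P = TP/(TP+FP) = 10/24 = 5/12
R = TP/(TP+FN) = 10/33 = 10/33
2 * P * R = 2 * 5/12 * 10/33 = 25/99
P + R = 5/12 + 10/33 = 95/132
F1 = 25/99 / 95/132 = 20/57

20/57


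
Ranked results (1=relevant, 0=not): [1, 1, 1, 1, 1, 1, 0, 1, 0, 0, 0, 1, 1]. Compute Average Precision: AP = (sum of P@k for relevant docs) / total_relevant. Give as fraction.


Computing P@k for each relevant position:
Position 1: relevant, P@1 = 1/1 = 1
Position 2: relevant, P@2 = 2/2 = 1
Position 3: relevant, P@3 = 3/3 = 1
Position 4: relevant, P@4 = 4/4 = 1
Position 5: relevant, P@5 = 5/5 = 1
Position 6: relevant, P@6 = 6/6 = 1
Position 7: not relevant
Position 8: relevant, P@8 = 7/8 = 7/8
Position 9: not relevant
Position 10: not relevant
Position 11: not relevant
Position 12: relevant, P@12 = 8/12 = 2/3
Position 13: relevant, P@13 = 9/13 = 9/13
Sum of P@k = 1 + 1 + 1 + 1 + 1 + 1 + 7/8 + 2/3 + 9/13 = 2569/312
AP = 2569/312 / 9 = 2569/2808

2569/2808


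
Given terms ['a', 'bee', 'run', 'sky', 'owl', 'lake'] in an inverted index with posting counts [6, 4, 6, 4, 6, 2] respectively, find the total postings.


Summing posting list sizes:
'a': 6 postings
'bee': 4 postings
'run': 6 postings
'sky': 4 postings
'owl': 6 postings
'lake': 2 postings
Total = 6 + 4 + 6 + 4 + 6 + 2 = 28

28


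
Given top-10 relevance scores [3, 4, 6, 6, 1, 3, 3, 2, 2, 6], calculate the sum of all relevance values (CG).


Cumulative Gain = sum of relevance scores
Position 1: rel=3, running sum=3
Position 2: rel=4, running sum=7
Position 3: rel=6, running sum=13
Position 4: rel=6, running sum=19
Position 5: rel=1, running sum=20
Position 6: rel=3, running sum=23
Position 7: rel=3, running sum=26
Position 8: rel=2, running sum=28
Position 9: rel=2, running sum=30
Position 10: rel=6, running sum=36
CG = 36

36


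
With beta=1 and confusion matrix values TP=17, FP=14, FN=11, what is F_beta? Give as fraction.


P = TP/(TP+FP) = 17/31 = 17/31
R = TP/(TP+FN) = 17/28 = 17/28
beta^2 = 1^2 = 1
(1 + beta^2) = 2
Numerator = (1+beta^2)*P*R = 289/434
Denominator = beta^2*P + R = 17/31 + 17/28 = 1003/868
F_beta = 34/59

34/59


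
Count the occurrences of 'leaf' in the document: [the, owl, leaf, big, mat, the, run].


Document has 7 words
Scanning for 'leaf':
Found at positions: [2]
Count = 1

1


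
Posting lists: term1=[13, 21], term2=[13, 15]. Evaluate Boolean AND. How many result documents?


Boolean AND: find intersection of posting lists
term1 docs: [13, 21]
term2 docs: [13, 15]
Intersection: [13]
|intersection| = 1

1


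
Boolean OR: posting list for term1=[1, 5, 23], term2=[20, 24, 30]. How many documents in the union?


Boolean OR: find union of posting lists
term1 docs: [1, 5, 23]
term2 docs: [20, 24, 30]
Union: [1, 5, 20, 23, 24, 30]
|union| = 6

6


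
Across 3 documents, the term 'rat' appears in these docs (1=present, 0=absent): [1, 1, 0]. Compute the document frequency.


Checking each document for 'rat':
Doc 1: present
Doc 2: present
Doc 3: absent
df = sum of presences = 1 + 1 + 0 = 2

2


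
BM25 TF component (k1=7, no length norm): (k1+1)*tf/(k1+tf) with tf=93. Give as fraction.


BM25 TF component = (k1+1)*tf / (k1+tf)
k1 = 7, tf = 93
Numerator = (7+1)*93 = 744
Denominator = 7 + 93 = 100
= 744/100 = 186/25

186/25


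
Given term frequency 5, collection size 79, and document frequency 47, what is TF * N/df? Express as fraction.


TF * (N/df)
= 5 * (79/47)
= 5 * 79/47
= 395/47

395/47


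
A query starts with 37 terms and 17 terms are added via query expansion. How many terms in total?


Original terms: 37
Expansion terms: 17
Total = 37 + 17 = 54

54


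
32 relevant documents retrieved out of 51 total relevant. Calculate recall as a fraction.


Recall = retrieved_relevant / total_relevant
= 32 / 51
= 32 / (32 + 19)
= 32/51

32/51


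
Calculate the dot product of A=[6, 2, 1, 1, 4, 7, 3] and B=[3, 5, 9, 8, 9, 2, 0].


Dot product = sum of element-wise products
A[0]*B[0] = 6*3 = 18
A[1]*B[1] = 2*5 = 10
A[2]*B[2] = 1*9 = 9
A[3]*B[3] = 1*8 = 8
A[4]*B[4] = 4*9 = 36
A[5]*B[5] = 7*2 = 14
A[6]*B[6] = 3*0 = 0
Sum = 18 + 10 + 9 + 8 + 36 + 14 + 0 = 95

95


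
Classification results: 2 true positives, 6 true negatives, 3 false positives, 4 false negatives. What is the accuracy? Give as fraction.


Accuracy = (TP + TN) / (TP + TN + FP + FN)
TP + TN = 2 + 6 = 8
Total = 2 + 6 + 3 + 4 = 15
Accuracy = 8 / 15 = 8/15

8/15


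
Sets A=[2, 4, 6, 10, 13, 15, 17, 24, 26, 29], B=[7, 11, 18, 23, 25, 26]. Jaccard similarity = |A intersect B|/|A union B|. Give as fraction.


A intersect B = [26]
|A intersect B| = 1
A union B = [2, 4, 6, 7, 10, 11, 13, 15, 17, 18, 23, 24, 25, 26, 29]
|A union B| = 15
Jaccard = 1/15 = 1/15

1/15


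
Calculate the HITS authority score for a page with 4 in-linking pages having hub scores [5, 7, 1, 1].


Authority = sum of hub scores of in-linkers
In-link 1: hub score = 5
In-link 2: hub score = 7
In-link 3: hub score = 1
In-link 4: hub score = 1
Authority = 5 + 7 + 1 + 1 = 14

14


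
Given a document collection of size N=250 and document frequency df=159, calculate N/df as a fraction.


IDF ratio = N / df
= 250 / 159
= 250/159

250/159


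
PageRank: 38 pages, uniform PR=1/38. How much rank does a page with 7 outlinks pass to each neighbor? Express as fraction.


Initial PR = 1/38 = 1/38
Outlinks = 7
Contribution per link = PR / outlinks
= 1/38 / 7
= 1/266

1/266


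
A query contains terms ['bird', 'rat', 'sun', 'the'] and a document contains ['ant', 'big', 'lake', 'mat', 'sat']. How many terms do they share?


Query terms: ['bird', 'rat', 'sun', 'the']
Document terms: ['ant', 'big', 'lake', 'mat', 'sat']
Common terms: []
Overlap count = 0

0


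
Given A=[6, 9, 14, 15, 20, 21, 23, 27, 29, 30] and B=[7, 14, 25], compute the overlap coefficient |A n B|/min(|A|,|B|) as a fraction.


A intersect B = [14]
|A intersect B| = 1
min(|A|, |B|) = min(10, 3) = 3
Overlap = 1 / 3 = 1/3

1/3


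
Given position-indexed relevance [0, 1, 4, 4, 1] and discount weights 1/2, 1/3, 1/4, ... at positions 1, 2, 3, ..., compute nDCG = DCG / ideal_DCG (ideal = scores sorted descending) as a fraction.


Position discount weights w_i = 1/(i+1) for i=1..5:
Weights = [1/2, 1/3, 1/4, 1/5, 1/6]
Actual relevance: [0, 1, 4, 4, 1]
DCG = 0/2 + 1/3 + 4/4 + 4/5 + 1/6 = 23/10
Ideal relevance (sorted desc): [4, 4, 1, 1, 0]
Ideal DCG = 4/2 + 4/3 + 1/4 + 1/5 + 0/6 = 227/60
nDCG = DCG / ideal_DCG = 23/10 / 227/60 = 138/227

138/227


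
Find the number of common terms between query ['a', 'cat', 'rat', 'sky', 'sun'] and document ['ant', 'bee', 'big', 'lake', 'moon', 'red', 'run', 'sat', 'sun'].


Query terms: ['a', 'cat', 'rat', 'sky', 'sun']
Document terms: ['ant', 'bee', 'big', 'lake', 'moon', 'red', 'run', 'sat', 'sun']
Common terms: ['sun']
Overlap count = 1

1


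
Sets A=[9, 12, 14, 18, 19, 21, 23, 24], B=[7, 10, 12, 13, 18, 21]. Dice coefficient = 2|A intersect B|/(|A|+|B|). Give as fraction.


A intersect B = [12, 18, 21]
|A intersect B| = 3
|A| = 8, |B| = 6
Dice = 2*3 / (8+6)
= 6 / 14 = 3/7

3/7


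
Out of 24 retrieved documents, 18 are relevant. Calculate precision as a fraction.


Precision = relevant_retrieved / total_retrieved
= 18 / 24
= 18 / (18 + 6)
= 3/4

3/4


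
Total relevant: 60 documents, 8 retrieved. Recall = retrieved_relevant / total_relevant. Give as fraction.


Recall = retrieved_relevant / total_relevant
= 8 / 60
= 8 / (8 + 52)
= 2/15

2/15


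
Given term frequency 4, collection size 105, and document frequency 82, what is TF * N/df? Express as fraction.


TF * (N/df)
= 4 * (105/82)
= 4 * 105/82
= 210/41

210/41


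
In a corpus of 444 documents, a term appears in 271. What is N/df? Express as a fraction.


IDF ratio = N / df
= 444 / 271
= 444/271

444/271


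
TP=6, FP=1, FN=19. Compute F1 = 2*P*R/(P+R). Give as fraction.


F1 = 2 * P * R / (P + R)
P = TP/(TP+FP) = 6/7 = 6/7
R = TP/(TP+FN) = 6/25 = 6/25
2 * P * R = 2 * 6/7 * 6/25 = 72/175
P + R = 6/7 + 6/25 = 192/175
F1 = 72/175 / 192/175 = 3/8

3/8


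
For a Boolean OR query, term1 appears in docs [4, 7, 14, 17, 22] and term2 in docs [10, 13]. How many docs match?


Boolean OR: find union of posting lists
term1 docs: [4, 7, 14, 17, 22]
term2 docs: [10, 13]
Union: [4, 7, 10, 13, 14, 17, 22]
|union| = 7

7


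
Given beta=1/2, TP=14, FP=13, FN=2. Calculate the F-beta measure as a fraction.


P = TP/(TP+FP) = 14/27 = 14/27
R = TP/(TP+FN) = 14/16 = 7/8
beta^2 = 1/2^2 = 1/4
(1 + beta^2) = 5/4
Numerator = (1+beta^2)*P*R = 245/432
Denominator = beta^2*P + R = 7/54 + 7/8 = 217/216
F_beta = 35/62

35/62


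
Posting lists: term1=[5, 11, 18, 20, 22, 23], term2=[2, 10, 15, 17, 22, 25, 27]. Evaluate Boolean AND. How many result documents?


Boolean AND: find intersection of posting lists
term1 docs: [5, 11, 18, 20, 22, 23]
term2 docs: [2, 10, 15, 17, 22, 25, 27]
Intersection: [22]
|intersection| = 1

1


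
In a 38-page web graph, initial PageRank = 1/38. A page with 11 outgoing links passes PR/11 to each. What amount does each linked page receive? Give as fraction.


Initial PR = 1/38 = 1/38
Outlinks = 11
Contribution per link = PR / outlinks
= 1/38 / 11
= 1/418

1/418


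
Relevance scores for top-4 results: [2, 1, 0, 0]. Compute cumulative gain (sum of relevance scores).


Cumulative Gain = sum of relevance scores
Position 1: rel=2, running sum=2
Position 2: rel=1, running sum=3
Position 3: rel=0, running sum=3
Position 4: rel=0, running sum=3
CG = 3

3


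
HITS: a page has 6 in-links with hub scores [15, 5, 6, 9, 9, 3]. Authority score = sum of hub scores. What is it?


Authority = sum of hub scores of in-linkers
In-link 1: hub score = 15
In-link 2: hub score = 5
In-link 3: hub score = 6
In-link 4: hub score = 9
In-link 5: hub score = 9
In-link 6: hub score = 3
Authority = 15 + 5 + 6 + 9 + 9 + 3 = 47

47


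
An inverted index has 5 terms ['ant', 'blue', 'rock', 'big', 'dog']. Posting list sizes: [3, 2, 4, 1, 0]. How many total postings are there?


Summing posting list sizes:
'ant': 3 postings
'blue': 2 postings
'rock': 4 postings
'big': 1 postings
'dog': 0 postings
Total = 3 + 2 + 4 + 1 + 0 = 10

10


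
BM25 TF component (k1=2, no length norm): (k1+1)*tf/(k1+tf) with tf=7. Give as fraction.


BM25 TF component = (k1+1)*tf / (k1+tf)
k1 = 2, tf = 7
Numerator = (2+1)*7 = 21
Denominator = 2 + 7 = 9
= 21/9 = 7/3

7/3


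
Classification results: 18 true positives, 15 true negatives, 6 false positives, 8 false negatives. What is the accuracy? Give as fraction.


Accuracy = (TP + TN) / (TP + TN + FP + FN)
TP + TN = 18 + 15 = 33
Total = 18 + 15 + 6 + 8 = 47
Accuracy = 33 / 47 = 33/47

33/47


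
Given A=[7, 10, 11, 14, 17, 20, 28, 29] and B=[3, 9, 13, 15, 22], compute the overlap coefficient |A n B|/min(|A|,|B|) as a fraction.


A intersect B = []
|A intersect B| = 0
min(|A|, |B|) = min(8, 5) = 5
Overlap = 0 / 5 = 0

0


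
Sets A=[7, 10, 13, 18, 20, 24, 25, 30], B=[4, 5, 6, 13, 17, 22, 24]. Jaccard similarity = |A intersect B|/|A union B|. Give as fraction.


A intersect B = [13, 24]
|A intersect B| = 2
A union B = [4, 5, 6, 7, 10, 13, 17, 18, 20, 22, 24, 25, 30]
|A union B| = 13
Jaccard = 2/13 = 2/13

2/13


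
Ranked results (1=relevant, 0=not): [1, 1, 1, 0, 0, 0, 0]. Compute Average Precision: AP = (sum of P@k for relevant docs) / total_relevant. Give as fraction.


Computing P@k for each relevant position:
Position 1: relevant, P@1 = 1/1 = 1
Position 2: relevant, P@2 = 2/2 = 1
Position 3: relevant, P@3 = 3/3 = 1
Position 4: not relevant
Position 5: not relevant
Position 6: not relevant
Position 7: not relevant
Sum of P@k = 1 + 1 + 1 = 3
AP = 3 / 3 = 1

1


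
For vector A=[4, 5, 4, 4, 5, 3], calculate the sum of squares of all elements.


|A|^2 = sum of squared components
A[0]^2 = 4^2 = 16
A[1]^2 = 5^2 = 25
A[2]^2 = 4^2 = 16
A[3]^2 = 4^2 = 16
A[4]^2 = 5^2 = 25
A[5]^2 = 3^2 = 9
Sum = 16 + 25 + 16 + 16 + 25 + 9 = 107

107


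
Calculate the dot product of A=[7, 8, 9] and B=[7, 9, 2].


Dot product = sum of element-wise products
A[0]*B[0] = 7*7 = 49
A[1]*B[1] = 8*9 = 72
A[2]*B[2] = 9*2 = 18
Sum = 49 + 72 + 18 = 139

139


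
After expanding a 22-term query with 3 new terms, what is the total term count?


Original terms: 22
Expansion terms: 3
Total = 22 + 3 = 25

25


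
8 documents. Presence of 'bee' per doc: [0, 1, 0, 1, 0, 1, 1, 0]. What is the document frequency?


Checking each document for 'bee':
Doc 1: absent
Doc 2: present
Doc 3: absent
Doc 4: present
Doc 5: absent
Doc 6: present
Doc 7: present
Doc 8: absent
df = sum of presences = 0 + 1 + 0 + 1 + 0 + 1 + 1 + 0 = 4

4


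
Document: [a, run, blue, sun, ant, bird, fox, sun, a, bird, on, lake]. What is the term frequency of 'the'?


Document has 12 words
Scanning for 'the':
Term not found in document
Count = 0

0


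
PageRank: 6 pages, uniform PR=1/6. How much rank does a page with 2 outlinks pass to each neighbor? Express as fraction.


Initial PR = 1/6 = 1/6
Outlinks = 2
Contribution per link = PR / outlinks
= 1/6 / 2
= 1/12

1/12


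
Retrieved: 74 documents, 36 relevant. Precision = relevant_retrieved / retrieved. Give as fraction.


Precision = relevant_retrieved / total_retrieved
= 36 / 74
= 36 / (36 + 38)
= 18/37

18/37


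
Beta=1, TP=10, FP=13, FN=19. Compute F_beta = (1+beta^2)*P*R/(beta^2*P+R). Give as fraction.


P = TP/(TP+FP) = 10/23 = 10/23
R = TP/(TP+FN) = 10/29 = 10/29
beta^2 = 1^2 = 1
(1 + beta^2) = 2
Numerator = (1+beta^2)*P*R = 200/667
Denominator = beta^2*P + R = 10/23 + 10/29 = 520/667
F_beta = 5/13

5/13


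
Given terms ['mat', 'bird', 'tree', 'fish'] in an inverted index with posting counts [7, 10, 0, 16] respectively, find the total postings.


Summing posting list sizes:
'mat': 7 postings
'bird': 10 postings
'tree': 0 postings
'fish': 16 postings
Total = 7 + 10 + 0 + 16 = 33

33


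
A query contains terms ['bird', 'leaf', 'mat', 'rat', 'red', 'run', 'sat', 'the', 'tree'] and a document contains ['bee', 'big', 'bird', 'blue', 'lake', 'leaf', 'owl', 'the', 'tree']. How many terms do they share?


Query terms: ['bird', 'leaf', 'mat', 'rat', 'red', 'run', 'sat', 'the', 'tree']
Document terms: ['bee', 'big', 'bird', 'blue', 'lake', 'leaf', 'owl', 'the', 'tree']
Common terms: ['bird', 'leaf', 'the', 'tree']
Overlap count = 4

4


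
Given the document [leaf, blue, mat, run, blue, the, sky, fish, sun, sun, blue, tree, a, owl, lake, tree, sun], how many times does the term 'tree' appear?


Document has 17 words
Scanning for 'tree':
Found at positions: [11, 15]
Count = 2

2


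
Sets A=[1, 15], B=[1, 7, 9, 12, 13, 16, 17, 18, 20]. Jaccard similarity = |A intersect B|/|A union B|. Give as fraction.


A intersect B = [1]
|A intersect B| = 1
A union B = [1, 7, 9, 12, 13, 15, 16, 17, 18, 20]
|A union B| = 10
Jaccard = 1/10 = 1/10

1/10


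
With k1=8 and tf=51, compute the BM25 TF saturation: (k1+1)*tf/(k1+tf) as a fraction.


BM25 TF component = (k1+1)*tf / (k1+tf)
k1 = 8, tf = 51
Numerator = (8+1)*51 = 459
Denominator = 8 + 51 = 59
= 459/59 = 459/59

459/59


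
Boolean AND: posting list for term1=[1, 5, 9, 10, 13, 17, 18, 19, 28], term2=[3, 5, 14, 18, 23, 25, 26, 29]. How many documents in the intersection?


Boolean AND: find intersection of posting lists
term1 docs: [1, 5, 9, 10, 13, 17, 18, 19, 28]
term2 docs: [3, 5, 14, 18, 23, 25, 26, 29]
Intersection: [5, 18]
|intersection| = 2

2


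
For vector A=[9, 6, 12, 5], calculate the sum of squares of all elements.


|A|^2 = sum of squared components
A[0]^2 = 9^2 = 81
A[1]^2 = 6^2 = 36
A[2]^2 = 12^2 = 144
A[3]^2 = 5^2 = 25
Sum = 81 + 36 + 144 + 25 = 286

286


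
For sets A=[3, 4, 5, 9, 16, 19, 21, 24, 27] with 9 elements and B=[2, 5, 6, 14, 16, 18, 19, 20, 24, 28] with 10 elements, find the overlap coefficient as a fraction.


A intersect B = [5, 16, 19, 24]
|A intersect B| = 4
min(|A|, |B|) = min(9, 10) = 9
Overlap = 4 / 9 = 4/9

4/9


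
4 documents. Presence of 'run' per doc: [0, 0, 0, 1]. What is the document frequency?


Checking each document for 'run':
Doc 1: absent
Doc 2: absent
Doc 3: absent
Doc 4: present
df = sum of presences = 0 + 0 + 0 + 1 = 1

1
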